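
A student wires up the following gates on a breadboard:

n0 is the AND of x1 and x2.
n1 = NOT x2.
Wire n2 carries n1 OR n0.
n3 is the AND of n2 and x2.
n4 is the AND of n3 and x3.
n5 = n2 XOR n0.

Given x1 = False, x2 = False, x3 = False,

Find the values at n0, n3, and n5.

n0 = False  n3 = False  n5 = True

n0 = x1 AND x2 = False AND False = False
n1 = NOT x2 = NOT False = True
n2 = n1 OR n0 = True OR False = True
n3 = n2 AND x2 = True AND False = False
n5 = n2 XOR n0 = True XOR False = True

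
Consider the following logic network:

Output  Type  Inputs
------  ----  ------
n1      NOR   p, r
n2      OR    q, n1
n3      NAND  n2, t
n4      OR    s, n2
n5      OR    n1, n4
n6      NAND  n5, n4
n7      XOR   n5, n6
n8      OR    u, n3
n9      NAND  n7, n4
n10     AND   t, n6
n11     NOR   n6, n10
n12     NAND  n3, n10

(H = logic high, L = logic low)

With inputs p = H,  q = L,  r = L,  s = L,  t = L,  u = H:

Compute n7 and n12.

n1 = p NOR r = H NOR L = L
n2 = q OR n1 = L OR L = L
n3 = n2 NAND t = L NAND L = H
n4 = s OR n2 = L OR L = L
n5 = n1 OR n4 = L OR L = L
n6 = n5 NAND n4 = L NAND L = H
n7 = n5 XOR n6 = L XOR H = H
n10 = t AND n6 = L AND H = L
n12 = n3 NAND n10 = H NAND L = H

n7 = H; n12 = H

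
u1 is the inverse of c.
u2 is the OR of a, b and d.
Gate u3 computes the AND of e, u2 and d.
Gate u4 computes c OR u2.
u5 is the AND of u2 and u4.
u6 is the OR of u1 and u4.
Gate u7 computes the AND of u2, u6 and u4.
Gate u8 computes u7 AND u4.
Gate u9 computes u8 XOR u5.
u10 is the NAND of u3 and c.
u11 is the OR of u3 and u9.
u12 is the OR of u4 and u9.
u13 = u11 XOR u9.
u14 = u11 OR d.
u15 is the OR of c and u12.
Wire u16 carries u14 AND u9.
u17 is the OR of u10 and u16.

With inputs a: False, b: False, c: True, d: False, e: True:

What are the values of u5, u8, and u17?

u1 = NOT c = NOT True = False
u2 = a OR b OR d = False OR False OR False = False
u3 = e AND u2 AND d = True AND False AND False = False
u4 = c OR u2 = True OR False = True
u5 = u2 AND u4 = False AND True = False
u6 = u1 OR u4 = False OR True = True
u7 = u2 AND u6 AND u4 = False AND True AND True = False
u8 = u7 AND u4 = False AND True = False
u9 = u8 XOR u5 = False XOR False = False
u10 = u3 NAND c = False NAND True = True
u11 = u3 OR u9 = False OR False = False
u14 = u11 OR d = False OR False = False
u16 = u14 AND u9 = False AND False = False
u17 = u10 OR u16 = True OR False = True

u5 = False  u8 = False  u17 = True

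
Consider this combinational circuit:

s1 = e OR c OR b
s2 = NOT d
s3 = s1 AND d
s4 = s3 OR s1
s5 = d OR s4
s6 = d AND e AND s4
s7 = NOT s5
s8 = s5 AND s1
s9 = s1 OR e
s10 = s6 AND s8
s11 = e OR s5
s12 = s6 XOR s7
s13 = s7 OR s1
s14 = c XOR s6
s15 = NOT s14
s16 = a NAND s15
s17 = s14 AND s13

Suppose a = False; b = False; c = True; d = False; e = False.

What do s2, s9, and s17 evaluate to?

s2 = True; s9 = True; s17 = True

s1 = e OR c OR b = False OR True OR False = True
s2 = NOT d = NOT False = True
s3 = s1 AND d = True AND False = False
s4 = s3 OR s1 = False OR True = True
s5 = d OR s4 = False OR True = True
s6 = d AND e AND s4 = False AND False AND True = False
s7 = NOT s5 = NOT True = False
s9 = s1 OR e = True OR False = True
s13 = s7 OR s1 = False OR True = True
s14 = c XOR s6 = True XOR False = True
s17 = s14 AND s13 = True AND True = True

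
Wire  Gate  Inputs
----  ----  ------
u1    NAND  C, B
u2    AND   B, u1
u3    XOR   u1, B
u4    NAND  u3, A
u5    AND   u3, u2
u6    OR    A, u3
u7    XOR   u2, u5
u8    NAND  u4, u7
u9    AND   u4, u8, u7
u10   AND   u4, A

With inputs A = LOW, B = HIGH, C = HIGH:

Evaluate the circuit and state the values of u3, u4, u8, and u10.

u3 = HIGH  u4 = HIGH  u8 = HIGH  u10 = LOW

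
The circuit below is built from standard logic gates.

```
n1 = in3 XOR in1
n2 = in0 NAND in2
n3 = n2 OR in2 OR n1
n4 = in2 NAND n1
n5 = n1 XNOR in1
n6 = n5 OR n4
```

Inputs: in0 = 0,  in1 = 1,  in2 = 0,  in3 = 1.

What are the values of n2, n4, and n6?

n1 = in3 XOR in1 = 1 XOR 1 = 0
n2 = in0 NAND in2 = 0 NAND 0 = 1
n4 = in2 NAND n1 = 0 NAND 0 = 1
n5 = n1 XNOR in1 = 0 XNOR 1 = 0
n6 = n5 OR n4 = 0 OR 1 = 1

n2 = 1, n4 = 1, n6 = 1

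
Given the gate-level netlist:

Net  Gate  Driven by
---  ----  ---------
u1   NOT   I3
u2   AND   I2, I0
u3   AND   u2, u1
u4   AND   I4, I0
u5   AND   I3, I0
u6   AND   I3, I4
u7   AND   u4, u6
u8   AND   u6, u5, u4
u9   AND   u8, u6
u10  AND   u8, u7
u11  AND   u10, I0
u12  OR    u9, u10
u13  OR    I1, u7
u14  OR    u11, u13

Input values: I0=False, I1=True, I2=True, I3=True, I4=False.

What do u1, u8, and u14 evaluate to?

u1 = False; u8 = False; u14 = True

u1 = NOT I3 = NOT True = False
u4 = I4 AND I0 = False AND False = False
u5 = I3 AND I0 = True AND False = False
u6 = I3 AND I4 = True AND False = False
u7 = u4 AND u6 = False AND False = False
u8 = u6 AND u5 AND u4 = False AND False AND False = False
u10 = u8 AND u7 = False AND False = False
u11 = u10 AND I0 = False AND False = False
u13 = I1 OR u7 = True OR False = True
u14 = u11 OR u13 = False OR True = True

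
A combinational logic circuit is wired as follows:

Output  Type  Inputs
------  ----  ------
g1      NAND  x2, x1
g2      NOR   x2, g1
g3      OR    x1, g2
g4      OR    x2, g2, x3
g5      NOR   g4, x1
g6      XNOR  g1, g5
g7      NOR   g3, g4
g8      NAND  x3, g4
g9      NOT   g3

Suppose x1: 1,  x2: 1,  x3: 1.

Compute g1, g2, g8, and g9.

g1 = 0  g2 = 0  g8 = 0  g9 = 0

g1 = x2 NAND x1 = 1 NAND 1 = 0
g2 = x2 NOR g1 = 1 NOR 0 = 0
g3 = x1 OR g2 = 1 OR 0 = 1
g4 = x2 OR g2 OR x3 = 1 OR 0 OR 1 = 1
g8 = x3 NAND g4 = 1 NAND 1 = 0
g9 = NOT g3 = NOT 1 = 0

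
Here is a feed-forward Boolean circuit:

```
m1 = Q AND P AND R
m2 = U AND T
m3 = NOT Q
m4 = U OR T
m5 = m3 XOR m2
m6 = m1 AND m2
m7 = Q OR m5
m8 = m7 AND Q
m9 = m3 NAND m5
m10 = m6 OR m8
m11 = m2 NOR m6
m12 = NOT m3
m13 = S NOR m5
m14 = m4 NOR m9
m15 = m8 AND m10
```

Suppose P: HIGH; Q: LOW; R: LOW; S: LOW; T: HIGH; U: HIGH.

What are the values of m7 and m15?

m1 = Q AND P AND R = LOW AND HIGH AND LOW = LOW
m2 = U AND T = HIGH AND HIGH = HIGH
m3 = NOT Q = NOT LOW = HIGH
m5 = m3 XOR m2 = HIGH XOR HIGH = LOW
m6 = m1 AND m2 = LOW AND HIGH = LOW
m7 = Q OR m5 = LOW OR LOW = LOW
m8 = m7 AND Q = LOW AND LOW = LOW
m10 = m6 OR m8 = LOW OR LOW = LOW
m15 = m8 AND m10 = LOW AND LOW = LOW

m7 = LOW, m15 = LOW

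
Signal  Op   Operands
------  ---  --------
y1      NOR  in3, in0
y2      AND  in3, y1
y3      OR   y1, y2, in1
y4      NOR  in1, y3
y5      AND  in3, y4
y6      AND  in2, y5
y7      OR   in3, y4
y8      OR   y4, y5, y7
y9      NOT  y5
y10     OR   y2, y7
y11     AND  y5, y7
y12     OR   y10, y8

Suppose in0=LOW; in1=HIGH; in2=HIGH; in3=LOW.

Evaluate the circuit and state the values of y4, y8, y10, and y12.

y4 = LOW  y8 = LOW  y10 = LOW  y12 = LOW

y1 = in3 NOR in0 = LOW NOR LOW = HIGH
y2 = in3 AND y1 = LOW AND HIGH = LOW
y3 = y1 OR y2 OR in1 = HIGH OR LOW OR HIGH = HIGH
y4 = in1 NOR y3 = HIGH NOR HIGH = LOW
y5 = in3 AND y4 = LOW AND LOW = LOW
y7 = in3 OR y4 = LOW OR LOW = LOW
y8 = y4 OR y5 OR y7 = LOW OR LOW OR LOW = LOW
y10 = y2 OR y7 = LOW OR LOW = LOW
y12 = y10 OR y8 = LOW OR LOW = LOW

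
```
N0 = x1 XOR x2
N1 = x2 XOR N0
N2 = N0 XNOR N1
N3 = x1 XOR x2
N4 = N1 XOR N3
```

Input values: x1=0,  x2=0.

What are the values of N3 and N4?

N3 = 0, N4 = 0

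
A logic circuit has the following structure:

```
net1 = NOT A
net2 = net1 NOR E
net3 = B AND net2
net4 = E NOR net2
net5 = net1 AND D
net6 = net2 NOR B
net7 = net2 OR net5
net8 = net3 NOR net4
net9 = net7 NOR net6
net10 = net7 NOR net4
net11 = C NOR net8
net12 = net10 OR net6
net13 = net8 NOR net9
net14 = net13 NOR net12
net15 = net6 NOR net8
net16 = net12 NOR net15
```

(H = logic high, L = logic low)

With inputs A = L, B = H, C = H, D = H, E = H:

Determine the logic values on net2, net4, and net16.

net1 = NOT A = NOT L = H
net2 = net1 NOR E = H NOR H = L
net3 = B AND net2 = H AND L = L
net4 = E NOR net2 = H NOR L = L
net5 = net1 AND D = H AND H = H
net6 = net2 NOR B = L NOR H = L
net7 = net2 OR net5 = L OR H = H
net8 = net3 NOR net4 = L NOR L = H
net10 = net7 NOR net4 = H NOR L = L
net12 = net10 OR net6 = L OR L = L
net15 = net6 NOR net8 = L NOR H = L
net16 = net12 NOR net15 = L NOR L = H

net2 = L; net4 = L; net16 = H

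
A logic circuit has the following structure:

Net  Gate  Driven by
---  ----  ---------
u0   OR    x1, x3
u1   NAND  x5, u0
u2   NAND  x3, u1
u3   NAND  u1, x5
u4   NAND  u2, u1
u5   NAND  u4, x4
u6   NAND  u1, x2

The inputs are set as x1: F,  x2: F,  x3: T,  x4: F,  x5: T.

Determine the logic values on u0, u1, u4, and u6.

u0 = T, u1 = F, u4 = T, u6 = T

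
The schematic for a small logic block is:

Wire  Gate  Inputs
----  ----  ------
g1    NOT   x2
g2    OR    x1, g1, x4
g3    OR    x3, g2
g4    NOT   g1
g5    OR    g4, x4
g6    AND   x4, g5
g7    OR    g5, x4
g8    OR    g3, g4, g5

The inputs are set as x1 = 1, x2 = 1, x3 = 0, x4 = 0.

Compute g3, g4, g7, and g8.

g3 = 1, g4 = 1, g7 = 1, g8 = 1

g1 = NOT x2 = NOT 1 = 0
g2 = x1 OR g1 OR x4 = 1 OR 0 OR 0 = 1
g3 = x3 OR g2 = 0 OR 1 = 1
g4 = NOT g1 = NOT 0 = 1
g5 = g4 OR x4 = 1 OR 0 = 1
g7 = g5 OR x4 = 1 OR 0 = 1
g8 = g3 OR g4 OR g5 = 1 OR 1 OR 1 = 1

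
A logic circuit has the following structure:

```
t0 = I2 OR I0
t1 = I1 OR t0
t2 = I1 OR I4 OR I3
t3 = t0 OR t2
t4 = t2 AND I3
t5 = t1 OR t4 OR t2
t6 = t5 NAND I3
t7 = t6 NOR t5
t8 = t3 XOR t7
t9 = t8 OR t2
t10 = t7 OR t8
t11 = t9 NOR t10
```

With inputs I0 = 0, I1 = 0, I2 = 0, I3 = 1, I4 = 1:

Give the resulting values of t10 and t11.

t10 = 1; t11 = 0

t0 = I2 OR I0 = 0 OR 0 = 0
t1 = I1 OR t0 = 0 OR 0 = 0
t2 = I1 OR I4 OR I3 = 0 OR 1 OR 1 = 1
t3 = t0 OR t2 = 0 OR 1 = 1
t4 = t2 AND I3 = 1 AND 1 = 1
t5 = t1 OR t4 OR t2 = 0 OR 1 OR 1 = 1
t6 = t5 NAND I3 = 1 NAND 1 = 0
t7 = t6 NOR t5 = 0 NOR 1 = 0
t8 = t3 XOR t7 = 1 XOR 0 = 1
t9 = t8 OR t2 = 1 OR 1 = 1
t10 = t7 OR t8 = 0 OR 1 = 1
t11 = t9 NOR t10 = 1 NOR 1 = 0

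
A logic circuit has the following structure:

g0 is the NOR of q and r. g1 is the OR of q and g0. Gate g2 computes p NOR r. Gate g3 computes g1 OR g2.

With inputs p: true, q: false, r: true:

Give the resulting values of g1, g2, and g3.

g1 = false, g2 = false, g3 = false

g0 = q NOR r = false NOR true = false
g1 = q OR g0 = false OR false = false
g2 = p NOR r = true NOR true = false
g3 = g1 OR g2 = false OR false = false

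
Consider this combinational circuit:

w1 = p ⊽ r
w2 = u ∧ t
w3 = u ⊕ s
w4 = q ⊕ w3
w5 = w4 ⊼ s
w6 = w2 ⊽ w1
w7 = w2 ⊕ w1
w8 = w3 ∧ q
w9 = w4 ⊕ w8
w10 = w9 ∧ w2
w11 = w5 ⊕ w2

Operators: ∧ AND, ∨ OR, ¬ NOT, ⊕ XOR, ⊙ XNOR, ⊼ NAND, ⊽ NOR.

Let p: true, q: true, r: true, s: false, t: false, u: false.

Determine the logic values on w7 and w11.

w1 = p NOR r = true NOR true = false
w2 = u AND t = false AND false = false
w3 = u XOR s = false XOR false = false
w4 = q XOR w3 = true XOR false = true
w5 = w4 NAND s = true NAND false = true
w7 = w2 XOR w1 = false XOR false = false
w11 = w5 XOR w2 = true XOR false = true

w7 = false  w11 = true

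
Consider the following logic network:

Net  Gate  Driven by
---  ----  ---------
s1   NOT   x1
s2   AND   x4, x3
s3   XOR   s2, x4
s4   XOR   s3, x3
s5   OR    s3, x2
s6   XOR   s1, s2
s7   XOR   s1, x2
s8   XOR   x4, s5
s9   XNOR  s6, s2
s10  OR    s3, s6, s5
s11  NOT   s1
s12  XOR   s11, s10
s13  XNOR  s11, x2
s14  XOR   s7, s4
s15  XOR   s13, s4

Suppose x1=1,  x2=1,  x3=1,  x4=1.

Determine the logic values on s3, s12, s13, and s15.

s3 = 0, s12 = 0, s13 = 1, s15 = 0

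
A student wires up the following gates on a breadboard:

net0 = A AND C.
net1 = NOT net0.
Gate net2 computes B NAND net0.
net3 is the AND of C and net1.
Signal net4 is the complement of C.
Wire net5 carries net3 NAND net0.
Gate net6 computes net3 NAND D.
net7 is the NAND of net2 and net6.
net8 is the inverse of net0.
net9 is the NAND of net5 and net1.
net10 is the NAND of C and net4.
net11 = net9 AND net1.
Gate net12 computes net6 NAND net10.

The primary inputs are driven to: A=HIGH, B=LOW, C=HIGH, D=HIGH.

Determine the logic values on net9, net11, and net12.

net0 = A AND C = HIGH AND HIGH = HIGH
net1 = NOT net0 = NOT HIGH = LOW
net3 = C AND net1 = HIGH AND LOW = LOW
net4 = NOT C = NOT HIGH = LOW
net5 = net3 NAND net0 = LOW NAND HIGH = HIGH
net6 = net3 NAND D = LOW NAND HIGH = HIGH
net9 = net5 NAND net1 = HIGH NAND LOW = HIGH
net10 = C NAND net4 = HIGH NAND LOW = HIGH
net11 = net9 AND net1 = HIGH AND LOW = LOW
net12 = net6 NAND net10 = HIGH NAND HIGH = LOW

net9 = HIGH  net11 = LOW  net12 = LOW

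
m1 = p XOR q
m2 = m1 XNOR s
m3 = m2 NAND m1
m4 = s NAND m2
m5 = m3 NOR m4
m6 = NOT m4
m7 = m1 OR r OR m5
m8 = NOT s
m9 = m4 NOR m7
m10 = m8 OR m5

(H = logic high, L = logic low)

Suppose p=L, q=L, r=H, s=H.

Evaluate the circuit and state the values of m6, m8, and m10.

m6 = L; m8 = L; m10 = L

m1 = p XOR q = L XOR L = L
m2 = m1 XNOR s = L XNOR H = L
m3 = m2 NAND m1 = L NAND L = H
m4 = s NAND m2 = H NAND L = H
m5 = m3 NOR m4 = H NOR H = L
m6 = NOT m4 = NOT H = L
m8 = NOT s = NOT H = L
m10 = m8 OR m5 = L OR L = L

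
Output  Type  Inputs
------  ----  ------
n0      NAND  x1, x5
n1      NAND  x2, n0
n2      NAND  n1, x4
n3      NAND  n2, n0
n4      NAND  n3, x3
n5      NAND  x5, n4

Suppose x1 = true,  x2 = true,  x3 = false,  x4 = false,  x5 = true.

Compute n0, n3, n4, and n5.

n0 = false, n3 = true, n4 = true, n5 = false

n0 = x1 NAND x5 = true NAND true = false
n1 = x2 NAND n0 = true NAND false = true
n2 = n1 NAND x4 = true NAND false = true
n3 = n2 NAND n0 = true NAND false = true
n4 = n3 NAND x3 = true NAND false = true
n5 = x5 NAND n4 = true NAND true = false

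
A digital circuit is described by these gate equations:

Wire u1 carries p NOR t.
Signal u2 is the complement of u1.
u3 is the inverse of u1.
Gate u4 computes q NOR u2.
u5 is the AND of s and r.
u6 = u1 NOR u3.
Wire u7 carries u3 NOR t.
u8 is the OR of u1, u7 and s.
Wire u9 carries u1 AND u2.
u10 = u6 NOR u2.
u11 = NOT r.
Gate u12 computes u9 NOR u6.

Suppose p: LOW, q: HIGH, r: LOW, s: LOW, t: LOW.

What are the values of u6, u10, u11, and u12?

u6 = LOW  u10 = HIGH  u11 = HIGH  u12 = HIGH

u1 = p NOR t = LOW NOR LOW = HIGH
u2 = NOT u1 = NOT HIGH = LOW
u3 = NOT u1 = NOT HIGH = LOW
u6 = u1 NOR u3 = HIGH NOR LOW = LOW
u9 = u1 AND u2 = HIGH AND LOW = LOW
u10 = u6 NOR u2 = LOW NOR LOW = HIGH
u11 = NOT r = NOT LOW = HIGH
u12 = u9 NOR u6 = LOW NOR LOW = HIGH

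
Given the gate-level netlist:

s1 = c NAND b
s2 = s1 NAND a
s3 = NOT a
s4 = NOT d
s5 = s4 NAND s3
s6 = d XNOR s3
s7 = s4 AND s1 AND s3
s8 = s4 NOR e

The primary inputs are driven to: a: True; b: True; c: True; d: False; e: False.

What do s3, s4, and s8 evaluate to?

s3 = False; s4 = True; s8 = False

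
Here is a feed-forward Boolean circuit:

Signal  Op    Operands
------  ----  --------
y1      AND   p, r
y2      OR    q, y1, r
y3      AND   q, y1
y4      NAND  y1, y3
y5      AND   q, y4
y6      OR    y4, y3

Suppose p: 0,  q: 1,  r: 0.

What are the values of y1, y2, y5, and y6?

y1 = p AND r = 0 AND 0 = 0
y2 = q OR y1 OR r = 1 OR 0 OR 0 = 1
y3 = q AND y1 = 1 AND 0 = 0
y4 = y1 NAND y3 = 0 NAND 0 = 1
y5 = q AND y4 = 1 AND 1 = 1
y6 = y4 OR y3 = 1 OR 0 = 1

y1 = 0; y2 = 1; y5 = 1; y6 = 1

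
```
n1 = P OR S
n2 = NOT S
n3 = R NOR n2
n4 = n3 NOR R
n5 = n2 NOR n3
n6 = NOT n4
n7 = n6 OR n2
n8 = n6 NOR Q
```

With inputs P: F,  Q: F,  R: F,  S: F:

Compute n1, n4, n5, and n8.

n1 = F; n4 = T; n5 = F; n8 = T

n1 = P OR S = F OR F = F
n2 = NOT S = NOT F = T
n3 = R NOR n2 = F NOR T = F
n4 = n3 NOR R = F NOR F = T
n5 = n2 NOR n3 = T NOR F = F
n6 = NOT n4 = NOT T = F
n8 = n6 NOR Q = F NOR F = T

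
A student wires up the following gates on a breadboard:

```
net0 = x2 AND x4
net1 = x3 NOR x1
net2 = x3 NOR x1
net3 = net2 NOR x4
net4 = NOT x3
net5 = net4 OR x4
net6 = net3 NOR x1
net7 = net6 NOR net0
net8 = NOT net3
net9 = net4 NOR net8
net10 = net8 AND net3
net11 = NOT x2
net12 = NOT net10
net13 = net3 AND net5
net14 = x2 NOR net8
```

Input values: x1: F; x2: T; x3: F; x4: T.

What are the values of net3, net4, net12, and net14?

net2 = x3 NOR x1 = F NOR F = T
net3 = net2 NOR x4 = T NOR T = F
net4 = NOT x3 = NOT F = T
net8 = NOT net3 = NOT F = T
net10 = net8 AND net3 = T AND F = F
net12 = NOT net10 = NOT F = T
net14 = x2 NOR net8 = T NOR T = F

net3 = F; net4 = T; net12 = T; net14 = F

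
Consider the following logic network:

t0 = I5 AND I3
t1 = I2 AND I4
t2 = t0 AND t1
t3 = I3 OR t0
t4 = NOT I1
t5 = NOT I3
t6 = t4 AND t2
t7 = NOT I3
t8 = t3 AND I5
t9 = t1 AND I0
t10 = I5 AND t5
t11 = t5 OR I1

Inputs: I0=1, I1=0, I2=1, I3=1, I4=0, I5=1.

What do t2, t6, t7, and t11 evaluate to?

t2 = 0; t6 = 0; t7 = 0; t11 = 0

t0 = I5 AND I3 = 1 AND 1 = 1
t1 = I2 AND I4 = 1 AND 0 = 0
t2 = t0 AND t1 = 1 AND 0 = 0
t4 = NOT I1 = NOT 0 = 1
t5 = NOT I3 = NOT 1 = 0
t6 = t4 AND t2 = 1 AND 0 = 0
t7 = NOT I3 = NOT 1 = 0
t11 = t5 OR I1 = 0 OR 0 = 0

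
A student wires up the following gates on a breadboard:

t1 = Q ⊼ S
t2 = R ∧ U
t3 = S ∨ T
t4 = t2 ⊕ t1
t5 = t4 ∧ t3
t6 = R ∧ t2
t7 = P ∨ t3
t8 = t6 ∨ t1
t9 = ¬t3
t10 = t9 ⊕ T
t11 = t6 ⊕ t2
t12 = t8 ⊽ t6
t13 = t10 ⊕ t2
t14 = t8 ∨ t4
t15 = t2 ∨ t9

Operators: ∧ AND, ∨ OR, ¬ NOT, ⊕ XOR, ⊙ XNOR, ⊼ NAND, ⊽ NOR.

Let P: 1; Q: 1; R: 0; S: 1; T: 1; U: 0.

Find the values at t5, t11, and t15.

t1 = Q NAND S = 1 NAND 1 = 0
t2 = R AND U = 0 AND 0 = 0
t3 = S OR T = 1 OR 1 = 1
t4 = t2 XOR t1 = 0 XOR 0 = 0
t5 = t4 AND t3 = 0 AND 1 = 0
t6 = R AND t2 = 0 AND 0 = 0
t9 = NOT t3 = NOT 1 = 0
t11 = t6 XOR t2 = 0 XOR 0 = 0
t15 = t2 OR t9 = 0 OR 0 = 0

t5 = 0  t11 = 0  t15 = 0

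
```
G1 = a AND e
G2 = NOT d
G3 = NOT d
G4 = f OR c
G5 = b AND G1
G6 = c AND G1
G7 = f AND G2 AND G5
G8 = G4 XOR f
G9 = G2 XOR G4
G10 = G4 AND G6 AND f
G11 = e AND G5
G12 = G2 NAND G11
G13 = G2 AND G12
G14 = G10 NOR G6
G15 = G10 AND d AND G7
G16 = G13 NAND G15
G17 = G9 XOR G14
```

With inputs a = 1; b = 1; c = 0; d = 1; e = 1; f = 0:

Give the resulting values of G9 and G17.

G9 = 0, G17 = 1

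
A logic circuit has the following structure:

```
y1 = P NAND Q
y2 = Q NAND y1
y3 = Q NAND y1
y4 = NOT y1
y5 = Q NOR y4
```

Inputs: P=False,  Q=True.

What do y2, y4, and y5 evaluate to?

y2 = False  y4 = False  y5 = False

y1 = P NAND Q = False NAND True = True
y2 = Q NAND y1 = True NAND True = False
y4 = NOT y1 = NOT True = False
y5 = Q NOR y4 = True NOR False = False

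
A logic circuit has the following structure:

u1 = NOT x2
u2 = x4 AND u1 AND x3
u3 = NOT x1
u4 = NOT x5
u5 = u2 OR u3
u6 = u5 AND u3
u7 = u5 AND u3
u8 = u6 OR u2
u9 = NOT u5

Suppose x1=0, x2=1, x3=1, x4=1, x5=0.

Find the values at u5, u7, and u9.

u5 = 1  u7 = 1  u9 = 0

u1 = NOT x2 = NOT 1 = 0
u2 = x4 AND u1 AND x3 = 1 AND 0 AND 1 = 0
u3 = NOT x1 = NOT 0 = 1
u5 = u2 OR u3 = 0 OR 1 = 1
u7 = u5 AND u3 = 1 AND 1 = 1
u9 = NOT u5 = NOT 1 = 0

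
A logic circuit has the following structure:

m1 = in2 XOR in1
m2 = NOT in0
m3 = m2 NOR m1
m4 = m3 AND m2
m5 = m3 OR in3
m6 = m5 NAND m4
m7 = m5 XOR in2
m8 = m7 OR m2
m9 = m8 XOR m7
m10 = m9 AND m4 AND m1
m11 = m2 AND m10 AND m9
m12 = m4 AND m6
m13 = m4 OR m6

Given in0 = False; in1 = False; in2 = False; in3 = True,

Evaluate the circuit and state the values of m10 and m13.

m10 = False; m13 = True

m1 = in2 XOR in1 = False XOR False = False
m2 = NOT in0 = NOT False = True
m3 = m2 NOR m1 = True NOR False = False
m4 = m3 AND m2 = False AND True = False
m5 = m3 OR in3 = False OR True = True
m6 = m5 NAND m4 = True NAND False = True
m7 = m5 XOR in2 = True XOR False = True
m8 = m7 OR m2 = True OR True = True
m9 = m8 XOR m7 = True XOR True = False
m10 = m9 AND m4 AND m1 = False AND False AND False = False
m13 = m4 OR m6 = False OR True = True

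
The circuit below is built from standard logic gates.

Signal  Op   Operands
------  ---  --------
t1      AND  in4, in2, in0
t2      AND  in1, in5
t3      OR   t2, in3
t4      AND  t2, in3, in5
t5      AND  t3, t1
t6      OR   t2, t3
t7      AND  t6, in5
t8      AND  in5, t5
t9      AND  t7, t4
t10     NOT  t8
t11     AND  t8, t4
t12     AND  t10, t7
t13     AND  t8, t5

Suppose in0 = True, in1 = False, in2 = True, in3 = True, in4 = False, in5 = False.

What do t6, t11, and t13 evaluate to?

t1 = in4 AND in2 AND in0 = False AND True AND True = False
t2 = in1 AND in5 = False AND False = False
t3 = t2 OR in3 = False OR True = True
t4 = t2 AND in3 AND in5 = False AND True AND False = False
t5 = t3 AND t1 = True AND False = False
t6 = t2 OR t3 = False OR True = True
t8 = in5 AND t5 = False AND False = False
t11 = t8 AND t4 = False AND False = False
t13 = t8 AND t5 = False AND False = False

t6 = True, t11 = False, t13 = False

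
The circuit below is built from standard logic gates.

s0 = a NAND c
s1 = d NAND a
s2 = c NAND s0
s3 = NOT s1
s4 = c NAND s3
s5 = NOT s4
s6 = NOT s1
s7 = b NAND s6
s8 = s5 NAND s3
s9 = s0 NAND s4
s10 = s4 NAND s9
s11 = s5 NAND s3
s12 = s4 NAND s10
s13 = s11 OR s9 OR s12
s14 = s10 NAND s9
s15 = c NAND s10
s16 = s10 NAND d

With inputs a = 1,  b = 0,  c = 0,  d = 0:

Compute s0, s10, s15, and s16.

s0 = a NAND c = 1 NAND 0 = 1
s1 = d NAND a = 0 NAND 1 = 1
s3 = NOT s1 = NOT 1 = 0
s4 = c NAND s3 = 0 NAND 0 = 1
s9 = s0 NAND s4 = 1 NAND 1 = 0
s10 = s4 NAND s9 = 1 NAND 0 = 1
s15 = c NAND s10 = 0 NAND 1 = 1
s16 = s10 NAND d = 1 NAND 0 = 1

s0 = 1, s10 = 1, s15 = 1, s16 = 1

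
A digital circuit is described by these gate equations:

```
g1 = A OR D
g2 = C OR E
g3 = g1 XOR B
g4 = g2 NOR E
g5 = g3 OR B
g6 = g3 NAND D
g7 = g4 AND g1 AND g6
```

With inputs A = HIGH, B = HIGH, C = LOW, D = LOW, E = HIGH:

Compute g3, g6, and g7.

g3 = LOW, g6 = HIGH, g7 = LOW

g1 = A OR D = HIGH OR LOW = HIGH
g2 = C OR E = LOW OR HIGH = HIGH
g3 = g1 XOR B = HIGH XOR HIGH = LOW
g4 = g2 NOR E = HIGH NOR HIGH = LOW
g6 = g3 NAND D = LOW NAND LOW = HIGH
g7 = g4 AND g1 AND g6 = LOW AND HIGH AND HIGH = LOW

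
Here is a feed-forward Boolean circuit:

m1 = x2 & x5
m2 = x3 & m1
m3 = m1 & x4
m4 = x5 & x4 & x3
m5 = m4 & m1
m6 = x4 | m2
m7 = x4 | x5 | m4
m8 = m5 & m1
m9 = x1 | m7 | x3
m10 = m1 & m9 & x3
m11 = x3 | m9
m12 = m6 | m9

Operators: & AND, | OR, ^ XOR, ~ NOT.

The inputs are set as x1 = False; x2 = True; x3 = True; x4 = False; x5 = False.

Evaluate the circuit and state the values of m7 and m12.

m7 = False, m12 = True

m1 = x2 AND x5 = True AND False = False
m2 = x3 AND m1 = True AND False = False
m4 = x5 AND x4 AND x3 = False AND False AND True = False
m6 = x4 OR m2 = False OR False = False
m7 = x4 OR x5 OR m4 = False OR False OR False = False
m9 = x1 OR m7 OR x3 = False OR False OR True = True
m12 = m6 OR m9 = False OR True = True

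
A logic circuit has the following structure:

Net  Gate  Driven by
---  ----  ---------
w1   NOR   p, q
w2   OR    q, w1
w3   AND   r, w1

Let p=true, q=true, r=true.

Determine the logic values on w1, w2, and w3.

w1 = p NOR q = true NOR true = false
w2 = q OR w1 = true OR false = true
w3 = r AND w1 = true AND false = false

w1 = false, w2 = true, w3 = false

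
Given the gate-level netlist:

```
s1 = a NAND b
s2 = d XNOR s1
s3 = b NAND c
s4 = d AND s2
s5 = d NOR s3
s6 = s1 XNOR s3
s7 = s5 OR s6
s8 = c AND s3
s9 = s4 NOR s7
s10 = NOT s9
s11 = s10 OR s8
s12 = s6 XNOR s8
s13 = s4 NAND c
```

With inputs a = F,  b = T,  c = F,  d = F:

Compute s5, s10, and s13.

s5 = F  s10 = T  s13 = T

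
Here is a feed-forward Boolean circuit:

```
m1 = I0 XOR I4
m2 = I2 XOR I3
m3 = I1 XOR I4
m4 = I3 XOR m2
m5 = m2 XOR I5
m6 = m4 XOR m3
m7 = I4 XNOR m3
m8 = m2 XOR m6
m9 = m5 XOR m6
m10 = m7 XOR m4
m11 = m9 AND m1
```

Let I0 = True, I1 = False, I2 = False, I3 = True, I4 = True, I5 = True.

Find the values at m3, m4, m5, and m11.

m1 = I0 XOR I4 = True XOR True = False
m2 = I2 XOR I3 = False XOR True = True
m3 = I1 XOR I4 = False XOR True = True
m4 = I3 XOR m2 = True XOR True = False
m5 = m2 XOR I5 = True XOR True = False
m6 = m4 XOR m3 = False XOR True = True
m9 = m5 XOR m6 = False XOR True = True
m11 = m9 AND m1 = True AND False = False

m3 = True; m4 = False; m5 = False; m11 = False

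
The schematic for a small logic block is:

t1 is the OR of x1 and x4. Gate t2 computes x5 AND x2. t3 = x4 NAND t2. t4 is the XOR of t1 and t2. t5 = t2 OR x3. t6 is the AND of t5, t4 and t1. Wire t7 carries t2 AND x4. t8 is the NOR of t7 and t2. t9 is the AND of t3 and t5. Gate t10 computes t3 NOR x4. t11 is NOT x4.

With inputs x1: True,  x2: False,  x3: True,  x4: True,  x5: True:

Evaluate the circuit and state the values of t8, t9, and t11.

t2 = x5 AND x2 = True AND False = False
t3 = x4 NAND t2 = True NAND False = True
t5 = t2 OR x3 = False OR True = True
t7 = t2 AND x4 = False AND True = False
t8 = t7 NOR t2 = False NOR False = True
t9 = t3 AND t5 = True AND True = True
t11 = NOT x4 = NOT True = False

t8 = True, t9 = True, t11 = False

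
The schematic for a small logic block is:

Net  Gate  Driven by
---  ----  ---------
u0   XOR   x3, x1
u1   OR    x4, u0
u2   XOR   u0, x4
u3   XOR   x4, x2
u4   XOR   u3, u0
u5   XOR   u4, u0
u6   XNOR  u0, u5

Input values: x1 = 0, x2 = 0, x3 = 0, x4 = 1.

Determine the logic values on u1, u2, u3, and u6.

u0 = x3 XOR x1 = 0 XOR 0 = 0
u1 = x4 OR u0 = 1 OR 0 = 1
u2 = u0 XOR x4 = 0 XOR 1 = 1
u3 = x4 XOR x2 = 1 XOR 0 = 1
u4 = u3 XOR u0 = 1 XOR 0 = 1
u5 = u4 XOR u0 = 1 XOR 0 = 1
u6 = u0 XNOR u5 = 0 XNOR 1 = 0

u1 = 1  u2 = 1  u3 = 1  u6 = 0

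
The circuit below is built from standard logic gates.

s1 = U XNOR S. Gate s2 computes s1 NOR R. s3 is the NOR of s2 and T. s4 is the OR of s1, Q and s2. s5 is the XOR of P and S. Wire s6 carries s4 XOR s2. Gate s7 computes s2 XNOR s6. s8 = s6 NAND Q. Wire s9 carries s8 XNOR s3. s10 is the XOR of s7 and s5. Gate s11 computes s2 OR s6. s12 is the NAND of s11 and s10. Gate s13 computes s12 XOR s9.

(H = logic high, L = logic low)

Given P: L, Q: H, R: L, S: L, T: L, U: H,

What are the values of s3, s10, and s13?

s3 = L, s10 = L, s13 = H

s1 = U XNOR S = H XNOR L = L
s2 = s1 NOR R = L NOR L = H
s3 = s2 NOR T = H NOR L = L
s4 = s1 OR Q OR s2 = L OR H OR H = H
s5 = P XOR S = L XOR L = L
s6 = s4 XOR s2 = H XOR H = L
s7 = s2 XNOR s6 = H XNOR L = L
s8 = s6 NAND Q = L NAND H = H
s9 = s8 XNOR s3 = H XNOR L = L
s10 = s7 XOR s5 = L XOR L = L
s11 = s2 OR s6 = H OR L = H
s12 = s11 NAND s10 = H NAND L = H
s13 = s12 XOR s9 = H XOR L = H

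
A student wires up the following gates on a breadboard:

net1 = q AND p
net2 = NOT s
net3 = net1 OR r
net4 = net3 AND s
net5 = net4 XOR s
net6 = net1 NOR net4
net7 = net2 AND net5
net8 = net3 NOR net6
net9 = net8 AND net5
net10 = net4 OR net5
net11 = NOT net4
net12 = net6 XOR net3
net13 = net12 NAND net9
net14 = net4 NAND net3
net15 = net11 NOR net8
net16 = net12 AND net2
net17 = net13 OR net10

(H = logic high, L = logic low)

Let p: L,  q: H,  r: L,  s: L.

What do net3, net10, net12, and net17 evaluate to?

net1 = q AND p = H AND L = L
net3 = net1 OR r = L OR L = L
net4 = net3 AND s = L AND L = L
net5 = net4 XOR s = L XOR L = L
net6 = net1 NOR net4 = L NOR L = H
net8 = net3 NOR net6 = L NOR H = L
net9 = net8 AND net5 = L AND L = L
net10 = net4 OR net5 = L OR L = L
net12 = net6 XOR net3 = H XOR L = H
net13 = net12 NAND net9 = H NAND L = H
net17 = net13 OR net10 = H OR L = H

net3 = L, net10 = L, net12 = H, net17 = H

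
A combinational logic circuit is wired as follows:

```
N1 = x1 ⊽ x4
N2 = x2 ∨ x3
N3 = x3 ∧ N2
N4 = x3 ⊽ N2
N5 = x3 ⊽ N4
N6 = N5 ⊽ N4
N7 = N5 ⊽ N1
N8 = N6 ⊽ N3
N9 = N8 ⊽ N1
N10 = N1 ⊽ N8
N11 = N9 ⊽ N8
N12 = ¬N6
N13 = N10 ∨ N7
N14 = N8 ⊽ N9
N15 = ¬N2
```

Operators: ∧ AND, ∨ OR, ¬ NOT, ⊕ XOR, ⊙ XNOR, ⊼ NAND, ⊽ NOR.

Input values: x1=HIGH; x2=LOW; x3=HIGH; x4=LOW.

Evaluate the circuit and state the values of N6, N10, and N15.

N6 = HIGH  N10 = HIGH  N15 = LOW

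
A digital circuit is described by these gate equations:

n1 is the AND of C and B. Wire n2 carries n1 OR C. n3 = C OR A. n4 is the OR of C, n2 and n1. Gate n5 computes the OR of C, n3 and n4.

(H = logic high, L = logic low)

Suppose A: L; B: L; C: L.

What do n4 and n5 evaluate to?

n4 = L, n5 = L

n1 = C AND B = L AND L = L
n2 = n1 OR C = L OR L = L
n3 = C OR A = L OR L = L
n4 = C OR n2 OR n1 = L OR L OR L = L
n5 = C OR n3 OR n4 = L OR L OR L = L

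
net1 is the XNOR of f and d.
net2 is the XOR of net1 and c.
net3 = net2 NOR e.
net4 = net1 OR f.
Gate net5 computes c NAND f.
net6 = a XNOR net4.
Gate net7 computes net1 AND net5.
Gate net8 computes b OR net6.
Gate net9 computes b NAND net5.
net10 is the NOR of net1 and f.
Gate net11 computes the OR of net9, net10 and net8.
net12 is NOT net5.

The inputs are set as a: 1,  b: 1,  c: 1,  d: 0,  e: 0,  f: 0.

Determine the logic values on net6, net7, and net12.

net1 = f XNOR d = 0 XNOR 0 = 1
net4 = net1 OR f = 1 OR 0 = 1
net5 = c NAND f = 1 NAND 0 = 1
net6 = a XNOR net4 = 1 XNOR 1 = 1
net7 = net1 AND net5 = 1 AND 1 = 1
net12 = NOT net5 = NOT 1 = 0

net6 = 1  net7 = 1  net12 = 0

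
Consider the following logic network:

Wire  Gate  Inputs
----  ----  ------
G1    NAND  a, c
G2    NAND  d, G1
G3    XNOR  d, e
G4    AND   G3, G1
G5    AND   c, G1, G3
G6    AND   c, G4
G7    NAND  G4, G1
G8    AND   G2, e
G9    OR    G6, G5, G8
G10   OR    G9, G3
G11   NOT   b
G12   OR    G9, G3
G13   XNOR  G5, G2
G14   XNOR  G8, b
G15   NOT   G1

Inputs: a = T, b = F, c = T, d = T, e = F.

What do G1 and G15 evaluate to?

G1 = F, G15 = T

G1 = a NAND c = T NAND T = F
G15 = NOT G1 = NOT F = T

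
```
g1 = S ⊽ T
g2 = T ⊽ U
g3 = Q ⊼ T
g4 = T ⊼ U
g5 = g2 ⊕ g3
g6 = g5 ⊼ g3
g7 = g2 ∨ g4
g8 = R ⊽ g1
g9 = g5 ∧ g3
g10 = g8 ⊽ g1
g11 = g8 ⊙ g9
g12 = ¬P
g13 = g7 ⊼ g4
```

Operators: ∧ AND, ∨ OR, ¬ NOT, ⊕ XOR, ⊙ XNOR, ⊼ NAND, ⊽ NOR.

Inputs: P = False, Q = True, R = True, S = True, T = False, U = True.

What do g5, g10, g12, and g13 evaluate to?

g5 = True, g10 = True, g12 = True, g13 = False

g1 = S NOR T = True NOR False = False
g2 = T NOR U = False NOR True = False
g3 = Q NAND T = True NAND False = True
g4 = T NAND U = False NAND True = True
g5 = g2 XOR g3 = False XOR True = True
g7 = g2 OR g4 = False OR True = True
g8 = R NOR g1 = True NOR False = False
g10 = g8 NOR g1 = False NOR False = True
g12 = NOT P = NOT False = True
g13 = g7 NAND g4 = True NAND True = False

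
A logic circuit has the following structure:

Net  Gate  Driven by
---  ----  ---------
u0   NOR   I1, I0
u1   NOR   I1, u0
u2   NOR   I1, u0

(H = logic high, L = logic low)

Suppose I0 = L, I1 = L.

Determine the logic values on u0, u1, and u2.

u0 = H  u1 = L  u2 = L

u0 = I1 NOR I0 = L NOR L = H
u1 = I1 NOR u0 = L NOR H = L
u2 = I1 NOR u0 = L NOR H = L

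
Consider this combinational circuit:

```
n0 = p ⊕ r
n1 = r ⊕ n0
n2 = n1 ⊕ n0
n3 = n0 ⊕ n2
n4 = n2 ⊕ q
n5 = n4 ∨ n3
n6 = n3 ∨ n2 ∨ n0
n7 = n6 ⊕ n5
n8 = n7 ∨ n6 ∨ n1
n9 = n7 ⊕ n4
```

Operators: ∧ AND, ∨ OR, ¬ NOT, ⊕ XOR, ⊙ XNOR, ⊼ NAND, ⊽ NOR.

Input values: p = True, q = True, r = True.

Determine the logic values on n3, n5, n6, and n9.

n3 = True, n5 = True, n6 = True, n9 = False

n0 = p XOR r = True XOR True = False
n1 = r XOR n0 = True XOR False = True
n2 = n1 XOR n0 = True XOR False = True
n3 = n0 XOR n2 = False XOR True = True
n4 = n2 XOR q = True XOR True = False
n5 = n4 OR n3 = False OR True = True
n6 = n3 OR n2 OR n0 = True OR True OR False = True
n7 = n6 XOR n5 = True XOR True = False
n9 = n7 XOR n4 = False XOR False = False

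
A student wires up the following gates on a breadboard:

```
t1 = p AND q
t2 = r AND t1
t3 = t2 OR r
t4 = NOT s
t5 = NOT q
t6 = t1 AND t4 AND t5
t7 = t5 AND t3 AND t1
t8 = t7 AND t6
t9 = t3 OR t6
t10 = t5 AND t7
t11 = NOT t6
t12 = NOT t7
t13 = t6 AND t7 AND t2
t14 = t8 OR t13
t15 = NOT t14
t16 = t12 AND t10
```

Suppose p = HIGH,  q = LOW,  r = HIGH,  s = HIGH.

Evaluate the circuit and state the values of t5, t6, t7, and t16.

t5 = HIGH; t6 = LOW; t7 = LOW; t16 = LOW

t1 = p AND q = HIGH AND LOW = LOW
t2 = r AND t1 = HIGH AND LOW = LOW
t3 = t2 OR r = LOW OR HIGH = HIGH
t4 = NOT s = NOT HIGH = LOW
t5 = NOT q = NOT LOW = HIGH
t6 = t1 AND t4 AND t5 = LOW AND LOW AND HIGH = LOW
t7 = t5 AND t3 AND t1 = HIGH AND HIGH AND LOW = LOW
t10 = t5 AND t7 = HIGH AND LOW = LOW
t12 = NOT t7 = NOT LOW = HIGH
t16 = t12 AND t10 = HIGH AND LOW = LOW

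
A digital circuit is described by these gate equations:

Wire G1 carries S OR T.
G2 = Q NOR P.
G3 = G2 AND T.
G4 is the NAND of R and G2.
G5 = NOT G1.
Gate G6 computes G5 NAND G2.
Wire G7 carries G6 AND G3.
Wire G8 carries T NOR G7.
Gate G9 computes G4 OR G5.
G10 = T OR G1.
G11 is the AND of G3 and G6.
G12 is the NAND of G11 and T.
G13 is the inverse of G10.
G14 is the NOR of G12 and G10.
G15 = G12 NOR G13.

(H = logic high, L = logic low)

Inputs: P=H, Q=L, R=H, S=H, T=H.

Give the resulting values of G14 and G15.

G14 = L, G15 = L

G1 = S OR T = H OR H = H
G2 = Q NOR P = L NOR H = L
G3 = G2 AND T = L AND H = L
G5 = NOT G1 = NOT H = L
G6 = G5 NAND G2 = L NAND L = H
G10 = T OR G1 = H OR H = H
G11 = G3 AND G6 = L AND H = L
G12 = G11 NAND T = L NAND H = H
G13 = NOT G10 = NOT H = L
G14 = G12 NOR G10 = H NOR H = L
G15 = G12 NOR G13 = H NOR L = L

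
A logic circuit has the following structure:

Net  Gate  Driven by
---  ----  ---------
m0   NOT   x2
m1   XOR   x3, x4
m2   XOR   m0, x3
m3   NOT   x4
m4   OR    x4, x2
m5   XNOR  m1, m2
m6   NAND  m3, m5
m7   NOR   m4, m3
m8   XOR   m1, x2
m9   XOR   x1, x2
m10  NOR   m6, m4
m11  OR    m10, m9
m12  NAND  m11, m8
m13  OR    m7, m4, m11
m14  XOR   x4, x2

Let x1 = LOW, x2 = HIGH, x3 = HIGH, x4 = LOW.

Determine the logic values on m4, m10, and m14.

m4 = HIGH, m10 = LOW, m14 = HIGH

m0 = NOT x2 = NOT HIGH = LOW
m1 = x3 XOR x4 = HIGH XOR LOW = HIGH
m2 = m0 XOR x3 = LOW XOR HIGH = HIGH
m3 = NOT x4 = NOT LOW = HIGH
m4 = x4 OR x2 = LOW OR HIGH = HIGH
m5 = m1 XNOR m2 = HIGH XNOR HIGH = HIGH
m6 = m3 NAND m5 = HIGH NAND HIGH = LOW
m10 = m6 NOR m4 = LOW NOR HIGH = LOW
m14 = x4 XOR x2 = LOW XOR HIGH = HIGH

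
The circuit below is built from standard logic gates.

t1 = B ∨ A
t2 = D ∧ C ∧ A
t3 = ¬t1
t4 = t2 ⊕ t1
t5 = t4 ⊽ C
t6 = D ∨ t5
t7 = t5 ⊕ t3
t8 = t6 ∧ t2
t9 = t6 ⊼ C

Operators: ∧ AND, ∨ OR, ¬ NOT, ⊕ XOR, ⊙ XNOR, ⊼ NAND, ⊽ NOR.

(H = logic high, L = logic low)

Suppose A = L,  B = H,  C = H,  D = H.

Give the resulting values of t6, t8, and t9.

t1 = B OR A = H OR L = H
t2 = D AND C AND A = H AND H AND L = L
t4 = t2 XOR t1 = L XOR H = H
t5 = t4 NOR C = H NOR H = L
t6 = D OR t5 = H OR L = H
t8 = t6 AND t2 = H AND L = L
t9 = t6 NAND C = H NAND H = L

t6 = H; t8 = L; t9 = L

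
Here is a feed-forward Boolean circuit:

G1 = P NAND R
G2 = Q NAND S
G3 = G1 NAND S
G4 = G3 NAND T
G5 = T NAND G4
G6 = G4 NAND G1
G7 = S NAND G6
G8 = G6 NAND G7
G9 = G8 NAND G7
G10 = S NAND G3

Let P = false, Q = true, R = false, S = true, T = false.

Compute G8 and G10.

G1 = P NAND R = false NAND false = true
G3 = G1 NAND S = true NAND true = false
G4 = G3 NAND T = false NAND false = true
G6 = G4 NAND G1 = true NAND true = false
G7 = S NAND G6 = true NAND false = true
G8 = G6 NAND G7 = false NAND true = true
G10 = S NAND G3 = true NAND false = true

G8 = true, G10 = true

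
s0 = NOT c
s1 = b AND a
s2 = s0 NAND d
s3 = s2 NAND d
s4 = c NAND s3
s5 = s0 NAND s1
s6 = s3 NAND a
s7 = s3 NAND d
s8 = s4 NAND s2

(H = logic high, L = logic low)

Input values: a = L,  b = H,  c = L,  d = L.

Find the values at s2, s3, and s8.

s0 = NOT c = NOT L = H
s2 = s0 NAND d = H NAND L = H
s3 = s2 NAND d = H NAND L = H
s4 = c NAND s3 = L NAND H = H
s8 = s4 NAND s2 = H NAND H = L

s2 = H, s3 = H, s8 = L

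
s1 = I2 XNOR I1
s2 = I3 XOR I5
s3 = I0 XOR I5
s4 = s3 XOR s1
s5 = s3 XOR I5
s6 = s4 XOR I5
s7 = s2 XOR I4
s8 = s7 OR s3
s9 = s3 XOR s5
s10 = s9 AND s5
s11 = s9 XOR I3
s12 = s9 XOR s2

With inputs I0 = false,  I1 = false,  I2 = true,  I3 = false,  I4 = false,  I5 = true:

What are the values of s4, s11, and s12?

s4 = true; s11 = true; s12 = false

s1 = I2 XNOR I1 = true XNOR false = false
s2 = I3 XOR I5 = false XOR true = true
s3 = I0 XOR I5 = false XOR true = true
s4 = s3 XOR s1 = true XOR false = true
s5 = s3 XOR I5 = true XOR true = false
s9 = s3 XOR s5 = true XOR false = true
s11 = s9 XOR I3 = true XOR false = true
s12 = s9 XOR s2 = true XOR true = false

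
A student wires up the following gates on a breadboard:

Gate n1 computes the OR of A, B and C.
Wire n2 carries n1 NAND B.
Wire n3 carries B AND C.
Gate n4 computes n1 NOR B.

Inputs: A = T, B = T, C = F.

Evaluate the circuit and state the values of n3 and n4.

n1 = A OR B OR C = T OR T OR F = T
n3 = B AND C = T AND F = F
n4 = n1 NOR B = T NOR T = F

n3 = F, n4 = F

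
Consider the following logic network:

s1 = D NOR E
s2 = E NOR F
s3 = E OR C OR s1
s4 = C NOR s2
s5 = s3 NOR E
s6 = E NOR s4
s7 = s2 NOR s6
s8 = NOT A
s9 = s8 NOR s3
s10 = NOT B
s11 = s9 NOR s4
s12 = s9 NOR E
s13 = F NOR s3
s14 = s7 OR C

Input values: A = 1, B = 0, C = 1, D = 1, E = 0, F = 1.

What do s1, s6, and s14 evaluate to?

s1 = D NOR E = 1 NOR 0 = 0
s2 = E NOR F = 0 NOR 1 = 0
s4 = C NOR s2 = 1 NOR 0 = 0
s6 = E NOR s4 = 0 NOR 0 = 1
s7 = s2 NOR s6 = 0 NOR 1 = 0
s14 = s7 OR C = 0 OR 1 = 1

s1 = 0, s6 = 1, s14 = 1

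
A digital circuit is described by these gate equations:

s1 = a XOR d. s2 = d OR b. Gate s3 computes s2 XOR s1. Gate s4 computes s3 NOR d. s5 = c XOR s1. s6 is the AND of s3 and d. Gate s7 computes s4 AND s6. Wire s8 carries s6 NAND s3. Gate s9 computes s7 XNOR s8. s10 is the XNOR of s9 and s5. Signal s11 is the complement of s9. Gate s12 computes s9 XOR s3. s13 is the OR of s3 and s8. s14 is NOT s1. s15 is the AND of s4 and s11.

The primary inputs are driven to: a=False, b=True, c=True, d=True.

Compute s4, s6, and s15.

s1 = a XOR d = False XOR True = True
s2 = d OR b = True OR True = True
s3 = s2 XOR s1 = True XOR True = False
s4 = s3 NOR d = False NOR True = False
s6 = s3 AND d = False AND True = False
s7 = s4 AND s6 = False AND False = False
s8 = s6 NAND s3 = False NAND False = True
s9 = s7 XNOR s8 = False XNOR True = False
s11 = NOT s9 = NOT False = True
s15 = s4 AND s11 = False AND True = False

s4 = False, s6 = False, s15 = False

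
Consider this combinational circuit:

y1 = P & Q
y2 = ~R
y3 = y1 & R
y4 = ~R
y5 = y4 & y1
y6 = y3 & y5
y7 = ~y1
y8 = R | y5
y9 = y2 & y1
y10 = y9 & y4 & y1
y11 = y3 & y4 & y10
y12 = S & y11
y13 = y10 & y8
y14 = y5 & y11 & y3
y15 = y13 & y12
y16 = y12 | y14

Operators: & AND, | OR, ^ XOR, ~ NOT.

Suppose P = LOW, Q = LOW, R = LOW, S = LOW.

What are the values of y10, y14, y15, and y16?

y10 = LOW; y14 = LOW; y15 = LOW; y16 = LOW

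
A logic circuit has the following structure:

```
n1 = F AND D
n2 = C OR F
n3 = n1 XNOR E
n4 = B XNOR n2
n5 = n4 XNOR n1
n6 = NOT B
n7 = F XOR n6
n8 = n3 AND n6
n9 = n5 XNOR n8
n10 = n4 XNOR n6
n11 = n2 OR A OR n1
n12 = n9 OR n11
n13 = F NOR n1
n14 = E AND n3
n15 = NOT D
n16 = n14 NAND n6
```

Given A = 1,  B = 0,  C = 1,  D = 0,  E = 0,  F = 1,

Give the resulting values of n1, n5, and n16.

n1 = 0  n5 = 1  n16 = 1

n1 = F AND D = 1 AND 0 = 0
n2 = C OR F = 1 OR 1 = 1
n3 = n1 XNOR E = 0 XNOR 0 = 1
n4 = B XNOR n2 = 0 XNOR 1 = 0
n5 = n4 XNOR n1 = 0 XNOR 0 = 1
n6 = NOT B = NOT 0 = 1
n14 = E AND n3 = 0 AND 1 = 0
n16 = n14 NAND n6 = 0 NAND 1 = 1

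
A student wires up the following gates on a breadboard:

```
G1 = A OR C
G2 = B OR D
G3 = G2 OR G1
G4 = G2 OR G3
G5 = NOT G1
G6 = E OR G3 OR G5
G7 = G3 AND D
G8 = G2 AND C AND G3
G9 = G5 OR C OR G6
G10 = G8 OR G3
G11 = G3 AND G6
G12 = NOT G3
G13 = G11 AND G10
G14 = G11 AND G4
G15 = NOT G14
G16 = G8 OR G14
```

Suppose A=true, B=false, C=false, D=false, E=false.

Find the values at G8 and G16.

G8 = false, G16 = true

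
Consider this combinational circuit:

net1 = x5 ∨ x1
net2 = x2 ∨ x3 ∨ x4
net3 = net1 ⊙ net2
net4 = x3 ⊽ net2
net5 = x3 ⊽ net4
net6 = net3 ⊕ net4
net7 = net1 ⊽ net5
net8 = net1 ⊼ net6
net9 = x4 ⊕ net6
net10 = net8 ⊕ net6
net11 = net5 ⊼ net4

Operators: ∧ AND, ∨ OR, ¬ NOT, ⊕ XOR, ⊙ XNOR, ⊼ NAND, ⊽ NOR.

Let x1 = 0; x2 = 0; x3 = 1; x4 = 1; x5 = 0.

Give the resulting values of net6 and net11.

net1 = x5 OR x1 = 0 OR 0 = 0
net2 = x2 OR x3 OR x4 = 0 OR 1 OR 1 = 1
net3 = net1 XNOR net2 = 0 XNOR 1 = 0
net4 = x3 NOR net2 = 1 NOR 1 = 0
net5 = x3 NOR net4 = 1 NOR 0 = 0
net6 = net3 XOR net4 = 0 XOR 0 = 0
net11 = net5 NAND net4 = 0 NAND 0 = 1

net6 = 0, net11 = 1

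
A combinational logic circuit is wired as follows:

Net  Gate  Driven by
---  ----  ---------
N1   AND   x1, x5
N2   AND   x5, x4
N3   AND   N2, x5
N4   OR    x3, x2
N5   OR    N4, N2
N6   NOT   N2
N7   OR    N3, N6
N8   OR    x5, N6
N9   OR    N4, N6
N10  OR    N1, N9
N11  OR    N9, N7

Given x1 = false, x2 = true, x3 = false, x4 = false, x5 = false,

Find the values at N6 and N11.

N2 = x5 AND x4 = false AND false = false
N3 = N2 AND x5 = false AND false = false
N4 = x3 OR x2 = false OR true = true
N6 = NOT N2 = NOT false = true
N7 = N3 OR N6 = false OR true = true
N9 = N4 OR N6 = true OR true = true
N11 = N9 OR N7 = true OR true = true

N6 = true; N11 = true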